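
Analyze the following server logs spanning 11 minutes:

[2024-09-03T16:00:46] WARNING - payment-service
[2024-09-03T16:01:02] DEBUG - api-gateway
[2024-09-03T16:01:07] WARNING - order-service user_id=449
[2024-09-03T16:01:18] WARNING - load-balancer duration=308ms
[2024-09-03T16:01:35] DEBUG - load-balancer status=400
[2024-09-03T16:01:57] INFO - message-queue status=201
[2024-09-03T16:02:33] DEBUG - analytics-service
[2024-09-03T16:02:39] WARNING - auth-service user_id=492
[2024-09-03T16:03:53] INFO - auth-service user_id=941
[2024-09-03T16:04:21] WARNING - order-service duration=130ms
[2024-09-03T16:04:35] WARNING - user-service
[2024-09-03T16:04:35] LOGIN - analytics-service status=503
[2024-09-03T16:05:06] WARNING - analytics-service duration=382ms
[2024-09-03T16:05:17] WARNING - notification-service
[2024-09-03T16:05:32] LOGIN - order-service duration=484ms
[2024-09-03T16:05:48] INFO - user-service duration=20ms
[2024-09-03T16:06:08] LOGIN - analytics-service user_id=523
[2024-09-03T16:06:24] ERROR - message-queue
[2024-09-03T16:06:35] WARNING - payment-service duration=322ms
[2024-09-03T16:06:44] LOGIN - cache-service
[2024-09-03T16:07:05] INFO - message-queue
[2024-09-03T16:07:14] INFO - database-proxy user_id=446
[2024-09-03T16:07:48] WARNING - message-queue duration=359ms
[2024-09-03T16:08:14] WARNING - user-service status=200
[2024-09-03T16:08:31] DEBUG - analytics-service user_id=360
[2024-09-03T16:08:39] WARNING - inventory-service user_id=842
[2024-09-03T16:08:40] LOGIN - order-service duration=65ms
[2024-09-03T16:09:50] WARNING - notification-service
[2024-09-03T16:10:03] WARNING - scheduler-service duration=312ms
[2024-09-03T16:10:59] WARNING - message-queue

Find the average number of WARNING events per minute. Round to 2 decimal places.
1.36

To calculate the rate:

1. Count total WARNING events: 15
2. Total time period: 11 minutes
3. Rate = 15 / 11 = 1.36 events per minute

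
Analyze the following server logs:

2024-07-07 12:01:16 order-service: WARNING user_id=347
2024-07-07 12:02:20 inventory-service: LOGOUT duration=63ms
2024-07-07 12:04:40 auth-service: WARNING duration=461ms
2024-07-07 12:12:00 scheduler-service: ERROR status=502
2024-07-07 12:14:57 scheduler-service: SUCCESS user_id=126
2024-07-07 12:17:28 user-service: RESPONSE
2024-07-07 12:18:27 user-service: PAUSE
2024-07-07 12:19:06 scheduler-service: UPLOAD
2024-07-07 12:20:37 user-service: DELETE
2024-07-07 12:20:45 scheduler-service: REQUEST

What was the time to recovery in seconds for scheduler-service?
177

To calculate recovery time:

1. Find ERROR event for scheduler-service: 2024-07-07 12:12:00
2. Find next SUCCESS event for scheduler-service: 2024-07-07 12:14:57
3. Recovery time: 2024-07-07 12:14:57 - 2024-07-07 12:12:00 = 177 seconds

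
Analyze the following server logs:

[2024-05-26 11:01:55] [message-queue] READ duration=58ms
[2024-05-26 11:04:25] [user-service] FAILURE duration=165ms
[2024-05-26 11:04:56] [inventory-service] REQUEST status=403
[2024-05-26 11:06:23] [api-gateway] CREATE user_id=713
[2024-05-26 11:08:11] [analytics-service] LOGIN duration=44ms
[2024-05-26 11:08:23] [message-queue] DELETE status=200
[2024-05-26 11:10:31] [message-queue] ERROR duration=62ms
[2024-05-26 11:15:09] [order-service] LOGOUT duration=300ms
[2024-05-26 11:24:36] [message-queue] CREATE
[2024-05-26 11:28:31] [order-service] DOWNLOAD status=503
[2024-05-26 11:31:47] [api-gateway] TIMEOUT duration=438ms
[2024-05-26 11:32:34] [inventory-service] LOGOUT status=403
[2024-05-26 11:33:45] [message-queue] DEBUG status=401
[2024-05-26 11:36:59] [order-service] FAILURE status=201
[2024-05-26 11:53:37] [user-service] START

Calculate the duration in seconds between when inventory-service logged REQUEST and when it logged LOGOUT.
1658

To find the time between events:

1. Locate the first REQUEST event for inventory-service: 2024-05-26 11:04:56
2. Locate the first LOGOUT event for inventory-service: 2024-05-26 11:32:34
3. Calculate the difference: 2024-05-26 11:32:34 - 2024-05-26 11:04:56 = 1658 seconds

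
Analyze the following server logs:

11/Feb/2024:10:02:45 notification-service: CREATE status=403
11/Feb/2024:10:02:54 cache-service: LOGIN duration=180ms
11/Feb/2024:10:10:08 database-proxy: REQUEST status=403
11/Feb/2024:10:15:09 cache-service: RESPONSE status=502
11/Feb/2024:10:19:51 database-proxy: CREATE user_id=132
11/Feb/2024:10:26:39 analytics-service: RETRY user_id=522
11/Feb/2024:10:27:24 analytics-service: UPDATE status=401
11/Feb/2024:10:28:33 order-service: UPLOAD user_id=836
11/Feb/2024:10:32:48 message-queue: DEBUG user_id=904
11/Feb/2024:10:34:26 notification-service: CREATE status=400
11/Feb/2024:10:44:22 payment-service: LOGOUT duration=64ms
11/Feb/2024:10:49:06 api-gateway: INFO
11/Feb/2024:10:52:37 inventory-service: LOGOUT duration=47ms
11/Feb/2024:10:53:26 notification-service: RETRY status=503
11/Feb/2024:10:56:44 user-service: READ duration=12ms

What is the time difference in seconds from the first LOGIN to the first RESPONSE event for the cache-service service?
735

To find the time between events:

1. Locate the first LOGIN event for cache-service: 11/Feb/2024:10:02:54
2. Locate the first RESPONSE event for cache-service: 11/Feb/2024:10:15:09
3. Calculate the difference: 11/Feb/2024:10:15:09 - 11/Feb/2024:10:02:54 = 735 seconds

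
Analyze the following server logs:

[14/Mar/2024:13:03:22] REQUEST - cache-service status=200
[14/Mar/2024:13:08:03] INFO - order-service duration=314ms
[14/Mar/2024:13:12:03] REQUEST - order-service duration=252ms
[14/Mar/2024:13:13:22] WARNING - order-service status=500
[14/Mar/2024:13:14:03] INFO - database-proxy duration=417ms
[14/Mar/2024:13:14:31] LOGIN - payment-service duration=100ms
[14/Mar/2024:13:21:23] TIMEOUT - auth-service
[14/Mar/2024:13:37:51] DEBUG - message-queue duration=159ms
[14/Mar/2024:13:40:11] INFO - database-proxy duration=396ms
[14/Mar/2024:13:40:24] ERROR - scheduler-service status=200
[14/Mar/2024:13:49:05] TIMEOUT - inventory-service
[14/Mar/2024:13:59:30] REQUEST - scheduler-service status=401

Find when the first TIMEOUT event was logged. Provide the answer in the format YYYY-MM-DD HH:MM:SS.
2024-03-14 13:21:23

To find the first event:

1. Filter for all TIMEOUT events
2. Sort by timestamp
3. Select the first one
4. Timestamp: 2024-03-14 13:21:23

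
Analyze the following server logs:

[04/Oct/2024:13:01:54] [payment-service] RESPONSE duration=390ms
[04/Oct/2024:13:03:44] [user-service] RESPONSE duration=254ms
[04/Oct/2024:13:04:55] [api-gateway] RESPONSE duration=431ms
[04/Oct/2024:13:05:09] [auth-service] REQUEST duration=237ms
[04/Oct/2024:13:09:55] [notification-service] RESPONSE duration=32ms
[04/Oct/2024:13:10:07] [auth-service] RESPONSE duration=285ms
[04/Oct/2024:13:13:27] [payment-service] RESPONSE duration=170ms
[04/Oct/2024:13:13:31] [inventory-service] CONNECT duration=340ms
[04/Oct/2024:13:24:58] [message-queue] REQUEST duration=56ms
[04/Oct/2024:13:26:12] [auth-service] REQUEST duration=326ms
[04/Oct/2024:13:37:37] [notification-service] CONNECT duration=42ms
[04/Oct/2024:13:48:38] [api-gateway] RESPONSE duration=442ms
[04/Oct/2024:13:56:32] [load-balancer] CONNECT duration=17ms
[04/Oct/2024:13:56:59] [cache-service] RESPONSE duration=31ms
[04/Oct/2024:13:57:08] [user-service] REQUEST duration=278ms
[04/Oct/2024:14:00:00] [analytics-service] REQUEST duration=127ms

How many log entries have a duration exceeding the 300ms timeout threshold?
5

To count timeouts:

1. Threshold: 300ms
2. Extract duration from each log entry
3. Count entries where duration > 300
4. Timeout count: 5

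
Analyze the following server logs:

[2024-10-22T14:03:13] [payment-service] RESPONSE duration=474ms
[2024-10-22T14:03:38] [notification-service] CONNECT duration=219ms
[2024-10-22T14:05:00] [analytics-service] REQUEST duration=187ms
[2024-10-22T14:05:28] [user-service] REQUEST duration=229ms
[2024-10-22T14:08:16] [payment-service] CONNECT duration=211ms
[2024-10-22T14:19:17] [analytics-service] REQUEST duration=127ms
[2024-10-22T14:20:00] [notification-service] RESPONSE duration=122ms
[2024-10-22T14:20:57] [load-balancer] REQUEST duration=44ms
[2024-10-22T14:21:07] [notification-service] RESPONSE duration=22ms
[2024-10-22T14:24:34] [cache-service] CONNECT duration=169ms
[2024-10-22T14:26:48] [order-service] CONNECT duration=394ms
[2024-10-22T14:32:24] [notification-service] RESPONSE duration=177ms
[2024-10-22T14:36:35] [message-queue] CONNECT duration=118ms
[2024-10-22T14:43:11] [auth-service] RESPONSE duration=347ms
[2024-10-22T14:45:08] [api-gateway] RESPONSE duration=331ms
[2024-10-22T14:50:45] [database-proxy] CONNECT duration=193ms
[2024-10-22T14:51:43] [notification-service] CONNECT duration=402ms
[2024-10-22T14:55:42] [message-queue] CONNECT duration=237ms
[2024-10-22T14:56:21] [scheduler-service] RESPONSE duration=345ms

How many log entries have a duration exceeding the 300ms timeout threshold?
6

To count timeouts:

1. Threshold: 300ms
2. Extract duration from each log entry
3. Count entries where duration > 300
4. Timeout count: 6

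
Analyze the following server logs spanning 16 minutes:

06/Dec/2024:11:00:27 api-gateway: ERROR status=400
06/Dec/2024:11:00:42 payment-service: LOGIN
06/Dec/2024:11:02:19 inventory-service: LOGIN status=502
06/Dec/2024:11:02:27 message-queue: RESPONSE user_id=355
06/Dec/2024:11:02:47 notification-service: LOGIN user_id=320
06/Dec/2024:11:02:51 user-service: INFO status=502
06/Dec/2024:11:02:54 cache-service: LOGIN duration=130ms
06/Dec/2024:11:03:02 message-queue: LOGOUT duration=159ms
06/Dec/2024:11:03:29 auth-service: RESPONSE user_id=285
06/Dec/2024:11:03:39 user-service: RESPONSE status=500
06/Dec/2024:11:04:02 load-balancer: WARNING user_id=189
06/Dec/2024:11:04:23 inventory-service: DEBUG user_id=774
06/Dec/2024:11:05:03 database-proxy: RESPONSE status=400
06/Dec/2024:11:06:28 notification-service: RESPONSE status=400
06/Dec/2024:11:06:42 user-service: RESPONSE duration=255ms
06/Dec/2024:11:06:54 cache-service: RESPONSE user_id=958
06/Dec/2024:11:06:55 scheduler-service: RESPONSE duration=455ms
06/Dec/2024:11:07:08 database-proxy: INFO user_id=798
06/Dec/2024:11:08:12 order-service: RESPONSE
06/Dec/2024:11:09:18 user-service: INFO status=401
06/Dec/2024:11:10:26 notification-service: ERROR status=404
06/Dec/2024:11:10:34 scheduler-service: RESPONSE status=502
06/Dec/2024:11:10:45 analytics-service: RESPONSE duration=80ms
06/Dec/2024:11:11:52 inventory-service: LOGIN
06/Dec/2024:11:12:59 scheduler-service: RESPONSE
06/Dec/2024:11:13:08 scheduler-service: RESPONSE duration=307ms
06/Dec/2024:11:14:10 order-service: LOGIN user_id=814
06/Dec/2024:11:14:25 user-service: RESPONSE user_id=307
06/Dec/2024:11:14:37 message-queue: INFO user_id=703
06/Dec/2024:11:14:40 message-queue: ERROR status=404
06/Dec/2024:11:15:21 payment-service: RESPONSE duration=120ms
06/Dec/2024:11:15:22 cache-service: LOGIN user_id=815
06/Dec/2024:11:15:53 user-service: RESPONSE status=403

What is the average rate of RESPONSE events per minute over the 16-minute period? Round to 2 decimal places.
1.0

To calculate the rate:

1. Count total RESPONSE events: 16
2. Total time period: 16 minutes
3. Rate = 16 / 16 = 1.0 events per minute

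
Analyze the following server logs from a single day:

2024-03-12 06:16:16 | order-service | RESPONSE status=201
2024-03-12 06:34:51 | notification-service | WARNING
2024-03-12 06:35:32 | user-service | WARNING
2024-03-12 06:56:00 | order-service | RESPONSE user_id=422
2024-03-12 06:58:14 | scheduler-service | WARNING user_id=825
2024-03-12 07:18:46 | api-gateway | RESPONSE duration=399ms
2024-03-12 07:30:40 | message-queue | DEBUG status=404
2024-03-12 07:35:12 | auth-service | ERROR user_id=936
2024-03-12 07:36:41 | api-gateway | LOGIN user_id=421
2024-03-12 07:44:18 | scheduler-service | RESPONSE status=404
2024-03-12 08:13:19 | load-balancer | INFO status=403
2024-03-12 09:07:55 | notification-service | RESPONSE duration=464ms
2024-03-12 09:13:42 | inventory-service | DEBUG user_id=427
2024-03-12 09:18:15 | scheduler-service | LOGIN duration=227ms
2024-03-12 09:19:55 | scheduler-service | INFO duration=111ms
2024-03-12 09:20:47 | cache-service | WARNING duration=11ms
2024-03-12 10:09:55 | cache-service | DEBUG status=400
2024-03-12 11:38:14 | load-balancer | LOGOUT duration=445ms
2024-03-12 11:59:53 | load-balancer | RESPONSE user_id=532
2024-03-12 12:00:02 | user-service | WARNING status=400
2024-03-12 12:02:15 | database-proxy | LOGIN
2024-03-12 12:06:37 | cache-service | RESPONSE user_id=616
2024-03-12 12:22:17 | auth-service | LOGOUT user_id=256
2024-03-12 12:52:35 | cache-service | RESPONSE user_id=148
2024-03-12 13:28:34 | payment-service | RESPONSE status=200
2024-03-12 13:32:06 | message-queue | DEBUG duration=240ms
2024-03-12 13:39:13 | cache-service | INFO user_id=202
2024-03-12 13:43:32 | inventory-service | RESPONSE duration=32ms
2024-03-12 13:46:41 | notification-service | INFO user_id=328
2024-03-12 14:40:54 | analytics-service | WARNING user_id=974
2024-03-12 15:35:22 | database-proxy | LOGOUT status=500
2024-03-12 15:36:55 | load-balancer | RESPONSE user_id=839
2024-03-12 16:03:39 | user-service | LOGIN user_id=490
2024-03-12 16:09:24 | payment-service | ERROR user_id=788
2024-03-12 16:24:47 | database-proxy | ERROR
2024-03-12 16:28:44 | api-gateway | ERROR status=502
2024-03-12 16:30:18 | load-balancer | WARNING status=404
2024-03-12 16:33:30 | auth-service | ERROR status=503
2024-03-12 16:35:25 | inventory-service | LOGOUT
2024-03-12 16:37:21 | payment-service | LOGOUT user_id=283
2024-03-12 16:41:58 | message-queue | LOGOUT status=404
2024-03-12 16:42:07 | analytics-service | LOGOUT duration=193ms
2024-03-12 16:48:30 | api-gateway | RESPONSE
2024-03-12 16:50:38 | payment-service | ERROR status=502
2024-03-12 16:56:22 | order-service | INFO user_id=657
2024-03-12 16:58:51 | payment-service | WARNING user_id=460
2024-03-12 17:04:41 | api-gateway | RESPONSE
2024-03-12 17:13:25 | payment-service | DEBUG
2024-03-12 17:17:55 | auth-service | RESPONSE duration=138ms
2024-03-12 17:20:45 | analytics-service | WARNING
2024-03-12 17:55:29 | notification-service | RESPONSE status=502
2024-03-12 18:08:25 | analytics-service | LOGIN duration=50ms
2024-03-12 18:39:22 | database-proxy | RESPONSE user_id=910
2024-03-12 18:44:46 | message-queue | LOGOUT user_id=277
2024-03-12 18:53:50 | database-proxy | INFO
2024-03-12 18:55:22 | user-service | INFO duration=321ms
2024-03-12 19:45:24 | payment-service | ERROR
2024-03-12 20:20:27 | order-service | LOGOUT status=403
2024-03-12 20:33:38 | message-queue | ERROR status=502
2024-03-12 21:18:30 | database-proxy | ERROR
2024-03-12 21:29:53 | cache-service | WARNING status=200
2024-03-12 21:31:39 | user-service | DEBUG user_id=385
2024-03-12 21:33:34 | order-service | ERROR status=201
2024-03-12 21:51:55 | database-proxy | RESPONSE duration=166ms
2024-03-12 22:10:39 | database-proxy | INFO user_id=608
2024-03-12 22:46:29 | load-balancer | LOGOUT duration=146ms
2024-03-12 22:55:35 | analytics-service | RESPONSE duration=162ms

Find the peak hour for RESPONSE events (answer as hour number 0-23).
17

To find the peak hour:

1. Group all RESPONSE events by hour
2. Count events in each hour
3. Find hour with maximum count
4. Peak hour: 17 (with 3 events)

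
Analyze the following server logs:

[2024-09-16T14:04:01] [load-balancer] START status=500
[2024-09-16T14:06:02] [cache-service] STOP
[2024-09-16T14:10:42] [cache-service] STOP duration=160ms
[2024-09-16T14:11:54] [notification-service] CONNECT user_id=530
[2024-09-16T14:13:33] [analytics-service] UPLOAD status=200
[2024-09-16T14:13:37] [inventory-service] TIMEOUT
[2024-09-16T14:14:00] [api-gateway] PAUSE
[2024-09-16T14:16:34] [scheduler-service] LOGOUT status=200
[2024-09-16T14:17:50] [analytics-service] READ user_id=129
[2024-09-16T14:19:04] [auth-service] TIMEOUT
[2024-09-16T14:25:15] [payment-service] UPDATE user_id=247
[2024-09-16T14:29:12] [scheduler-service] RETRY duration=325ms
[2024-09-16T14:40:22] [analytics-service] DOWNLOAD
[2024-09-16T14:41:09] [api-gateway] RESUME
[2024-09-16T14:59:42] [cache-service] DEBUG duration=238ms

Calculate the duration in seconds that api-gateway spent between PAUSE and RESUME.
1629

To calculate state duration:

1. Find PAUSE event for api-gateway: 2024-09-16T14:14:00
2. Find RESUME event for api-gateway: 2024-09-16T14:41:09
3. Calculate duration: 2024-09-16T14:41:09 - 2024-09-16T14:14:00 = 1629 seconds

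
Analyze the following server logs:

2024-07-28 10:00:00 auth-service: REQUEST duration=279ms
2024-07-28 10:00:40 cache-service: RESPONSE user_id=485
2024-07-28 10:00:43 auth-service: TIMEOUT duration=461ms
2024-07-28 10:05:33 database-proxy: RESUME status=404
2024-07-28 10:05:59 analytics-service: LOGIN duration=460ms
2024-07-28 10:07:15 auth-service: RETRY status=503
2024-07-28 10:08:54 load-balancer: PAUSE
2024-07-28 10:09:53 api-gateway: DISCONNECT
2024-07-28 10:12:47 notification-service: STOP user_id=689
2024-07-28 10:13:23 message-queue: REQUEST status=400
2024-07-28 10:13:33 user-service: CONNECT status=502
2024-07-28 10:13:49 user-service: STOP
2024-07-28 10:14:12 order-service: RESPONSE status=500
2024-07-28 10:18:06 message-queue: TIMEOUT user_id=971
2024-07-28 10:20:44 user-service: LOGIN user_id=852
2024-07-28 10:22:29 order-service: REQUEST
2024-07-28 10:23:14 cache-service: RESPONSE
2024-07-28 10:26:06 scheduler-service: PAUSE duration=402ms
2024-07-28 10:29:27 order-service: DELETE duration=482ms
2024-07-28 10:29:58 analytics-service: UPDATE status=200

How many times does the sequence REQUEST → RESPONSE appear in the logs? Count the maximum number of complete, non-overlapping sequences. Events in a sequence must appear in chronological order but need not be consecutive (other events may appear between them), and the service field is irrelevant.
3

To count sequences:

1. Look for pattern: REQUEST → RESPONSE
2. Greedily scan the log in chronological order, matching each sequence element in turn (ignoring service)
3. Each time the full pattern completes, increment the count and restart matching from the next event
4. Complete non-overlapping sequences found: 3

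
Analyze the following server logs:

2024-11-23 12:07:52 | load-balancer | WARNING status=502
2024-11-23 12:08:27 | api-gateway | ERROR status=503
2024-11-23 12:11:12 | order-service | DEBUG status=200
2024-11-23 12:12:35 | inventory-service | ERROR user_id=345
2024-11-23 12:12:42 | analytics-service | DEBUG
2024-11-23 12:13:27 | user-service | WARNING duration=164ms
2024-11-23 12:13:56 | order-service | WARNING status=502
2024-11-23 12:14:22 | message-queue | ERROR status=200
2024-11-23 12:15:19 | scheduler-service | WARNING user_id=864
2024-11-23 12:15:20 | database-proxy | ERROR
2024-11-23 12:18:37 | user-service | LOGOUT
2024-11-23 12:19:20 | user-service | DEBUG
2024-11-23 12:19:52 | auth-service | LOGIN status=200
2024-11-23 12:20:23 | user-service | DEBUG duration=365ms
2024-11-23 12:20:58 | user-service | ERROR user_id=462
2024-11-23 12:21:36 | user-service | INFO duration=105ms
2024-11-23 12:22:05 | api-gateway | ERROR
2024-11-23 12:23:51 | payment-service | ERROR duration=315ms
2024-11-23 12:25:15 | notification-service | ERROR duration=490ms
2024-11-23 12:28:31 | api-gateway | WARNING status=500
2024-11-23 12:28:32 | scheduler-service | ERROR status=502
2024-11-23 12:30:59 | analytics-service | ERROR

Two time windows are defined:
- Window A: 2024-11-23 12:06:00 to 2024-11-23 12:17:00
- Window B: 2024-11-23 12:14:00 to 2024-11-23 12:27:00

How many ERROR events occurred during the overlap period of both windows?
2

To find overlap events:

1. Window A: 2024-11-23 12:06:00 to 2024-11-23 12:17:00
2. Window B: 2024-11-23 12:14:00 to 2024-11-23 12:27:00
3. Overlap period: 2024-11-23 12:14:00 to 2024-11-23 12:17:00
4. Count ERROR events in overlap: 2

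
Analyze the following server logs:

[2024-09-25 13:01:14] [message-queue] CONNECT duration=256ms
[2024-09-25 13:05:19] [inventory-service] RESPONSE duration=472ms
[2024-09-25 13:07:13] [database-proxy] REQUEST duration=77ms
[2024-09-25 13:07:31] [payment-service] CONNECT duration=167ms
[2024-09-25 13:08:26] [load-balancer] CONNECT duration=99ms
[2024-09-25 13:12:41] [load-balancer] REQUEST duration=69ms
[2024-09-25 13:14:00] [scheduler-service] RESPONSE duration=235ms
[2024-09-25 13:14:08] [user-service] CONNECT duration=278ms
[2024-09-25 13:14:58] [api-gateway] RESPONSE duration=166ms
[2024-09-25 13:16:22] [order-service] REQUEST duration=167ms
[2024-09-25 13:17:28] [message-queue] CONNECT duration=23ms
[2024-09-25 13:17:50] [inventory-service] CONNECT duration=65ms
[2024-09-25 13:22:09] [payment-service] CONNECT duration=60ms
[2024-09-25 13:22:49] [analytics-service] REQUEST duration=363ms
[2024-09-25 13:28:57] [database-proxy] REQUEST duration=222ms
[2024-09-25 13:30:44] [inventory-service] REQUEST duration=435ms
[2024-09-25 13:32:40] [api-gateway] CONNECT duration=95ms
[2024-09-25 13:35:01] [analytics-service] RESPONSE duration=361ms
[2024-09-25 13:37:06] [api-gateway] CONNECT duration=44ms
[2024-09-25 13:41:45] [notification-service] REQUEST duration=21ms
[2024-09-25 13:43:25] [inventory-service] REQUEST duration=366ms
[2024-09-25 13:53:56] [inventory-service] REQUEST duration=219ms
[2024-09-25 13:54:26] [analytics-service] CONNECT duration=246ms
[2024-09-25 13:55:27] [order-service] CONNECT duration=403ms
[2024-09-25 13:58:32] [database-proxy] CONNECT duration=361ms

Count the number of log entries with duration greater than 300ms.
7

To count timeouts:

1. Threshold: 300ms
2. Extract duration from each log entry
3. Count entries where duration > 300
4. Timeout count: 7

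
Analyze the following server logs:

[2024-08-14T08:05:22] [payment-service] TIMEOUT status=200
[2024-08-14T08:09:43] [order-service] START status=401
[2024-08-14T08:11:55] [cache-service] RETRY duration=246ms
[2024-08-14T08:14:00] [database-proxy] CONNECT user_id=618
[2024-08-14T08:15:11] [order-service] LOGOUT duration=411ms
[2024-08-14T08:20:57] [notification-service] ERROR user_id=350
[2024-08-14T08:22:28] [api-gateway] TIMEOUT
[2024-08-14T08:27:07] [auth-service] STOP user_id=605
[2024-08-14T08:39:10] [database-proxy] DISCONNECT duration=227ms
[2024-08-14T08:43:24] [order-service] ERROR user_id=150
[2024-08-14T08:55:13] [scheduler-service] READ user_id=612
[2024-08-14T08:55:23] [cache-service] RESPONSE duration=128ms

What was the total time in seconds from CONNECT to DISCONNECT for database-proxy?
1510

To calculate state duration:

1. Find CONNECT event for database-proxy: 2024-08-14T08:14:00
2. Find DISCONNECT event for database-proxy: 2024-08-14T08:39:10
3. Calculate duration: 2024-08-14T08:39:10 - 2024-08-14T08:14:00 = 1510 seconds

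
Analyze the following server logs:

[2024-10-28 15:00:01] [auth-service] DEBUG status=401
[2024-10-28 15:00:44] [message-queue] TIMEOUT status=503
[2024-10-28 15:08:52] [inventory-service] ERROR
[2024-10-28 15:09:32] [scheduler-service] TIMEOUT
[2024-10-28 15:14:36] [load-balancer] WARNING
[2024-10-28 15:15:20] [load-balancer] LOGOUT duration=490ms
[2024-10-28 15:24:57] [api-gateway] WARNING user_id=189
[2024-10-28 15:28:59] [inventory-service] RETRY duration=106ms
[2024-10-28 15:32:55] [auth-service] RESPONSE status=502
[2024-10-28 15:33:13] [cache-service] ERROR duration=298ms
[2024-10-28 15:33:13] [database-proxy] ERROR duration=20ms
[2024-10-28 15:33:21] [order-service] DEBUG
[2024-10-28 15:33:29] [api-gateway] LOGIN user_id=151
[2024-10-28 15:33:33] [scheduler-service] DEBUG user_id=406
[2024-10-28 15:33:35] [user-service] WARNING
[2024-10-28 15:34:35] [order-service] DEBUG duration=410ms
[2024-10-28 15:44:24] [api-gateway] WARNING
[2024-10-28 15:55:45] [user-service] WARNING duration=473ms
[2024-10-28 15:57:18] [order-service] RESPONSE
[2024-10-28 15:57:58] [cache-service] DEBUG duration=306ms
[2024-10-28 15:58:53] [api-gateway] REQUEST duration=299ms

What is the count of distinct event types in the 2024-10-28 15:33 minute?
4

To count unique event types:

1. Filter events in the minute starting at 2024-10-28 15:33
2. Extract event types from matching entries
3. Count unique types: 4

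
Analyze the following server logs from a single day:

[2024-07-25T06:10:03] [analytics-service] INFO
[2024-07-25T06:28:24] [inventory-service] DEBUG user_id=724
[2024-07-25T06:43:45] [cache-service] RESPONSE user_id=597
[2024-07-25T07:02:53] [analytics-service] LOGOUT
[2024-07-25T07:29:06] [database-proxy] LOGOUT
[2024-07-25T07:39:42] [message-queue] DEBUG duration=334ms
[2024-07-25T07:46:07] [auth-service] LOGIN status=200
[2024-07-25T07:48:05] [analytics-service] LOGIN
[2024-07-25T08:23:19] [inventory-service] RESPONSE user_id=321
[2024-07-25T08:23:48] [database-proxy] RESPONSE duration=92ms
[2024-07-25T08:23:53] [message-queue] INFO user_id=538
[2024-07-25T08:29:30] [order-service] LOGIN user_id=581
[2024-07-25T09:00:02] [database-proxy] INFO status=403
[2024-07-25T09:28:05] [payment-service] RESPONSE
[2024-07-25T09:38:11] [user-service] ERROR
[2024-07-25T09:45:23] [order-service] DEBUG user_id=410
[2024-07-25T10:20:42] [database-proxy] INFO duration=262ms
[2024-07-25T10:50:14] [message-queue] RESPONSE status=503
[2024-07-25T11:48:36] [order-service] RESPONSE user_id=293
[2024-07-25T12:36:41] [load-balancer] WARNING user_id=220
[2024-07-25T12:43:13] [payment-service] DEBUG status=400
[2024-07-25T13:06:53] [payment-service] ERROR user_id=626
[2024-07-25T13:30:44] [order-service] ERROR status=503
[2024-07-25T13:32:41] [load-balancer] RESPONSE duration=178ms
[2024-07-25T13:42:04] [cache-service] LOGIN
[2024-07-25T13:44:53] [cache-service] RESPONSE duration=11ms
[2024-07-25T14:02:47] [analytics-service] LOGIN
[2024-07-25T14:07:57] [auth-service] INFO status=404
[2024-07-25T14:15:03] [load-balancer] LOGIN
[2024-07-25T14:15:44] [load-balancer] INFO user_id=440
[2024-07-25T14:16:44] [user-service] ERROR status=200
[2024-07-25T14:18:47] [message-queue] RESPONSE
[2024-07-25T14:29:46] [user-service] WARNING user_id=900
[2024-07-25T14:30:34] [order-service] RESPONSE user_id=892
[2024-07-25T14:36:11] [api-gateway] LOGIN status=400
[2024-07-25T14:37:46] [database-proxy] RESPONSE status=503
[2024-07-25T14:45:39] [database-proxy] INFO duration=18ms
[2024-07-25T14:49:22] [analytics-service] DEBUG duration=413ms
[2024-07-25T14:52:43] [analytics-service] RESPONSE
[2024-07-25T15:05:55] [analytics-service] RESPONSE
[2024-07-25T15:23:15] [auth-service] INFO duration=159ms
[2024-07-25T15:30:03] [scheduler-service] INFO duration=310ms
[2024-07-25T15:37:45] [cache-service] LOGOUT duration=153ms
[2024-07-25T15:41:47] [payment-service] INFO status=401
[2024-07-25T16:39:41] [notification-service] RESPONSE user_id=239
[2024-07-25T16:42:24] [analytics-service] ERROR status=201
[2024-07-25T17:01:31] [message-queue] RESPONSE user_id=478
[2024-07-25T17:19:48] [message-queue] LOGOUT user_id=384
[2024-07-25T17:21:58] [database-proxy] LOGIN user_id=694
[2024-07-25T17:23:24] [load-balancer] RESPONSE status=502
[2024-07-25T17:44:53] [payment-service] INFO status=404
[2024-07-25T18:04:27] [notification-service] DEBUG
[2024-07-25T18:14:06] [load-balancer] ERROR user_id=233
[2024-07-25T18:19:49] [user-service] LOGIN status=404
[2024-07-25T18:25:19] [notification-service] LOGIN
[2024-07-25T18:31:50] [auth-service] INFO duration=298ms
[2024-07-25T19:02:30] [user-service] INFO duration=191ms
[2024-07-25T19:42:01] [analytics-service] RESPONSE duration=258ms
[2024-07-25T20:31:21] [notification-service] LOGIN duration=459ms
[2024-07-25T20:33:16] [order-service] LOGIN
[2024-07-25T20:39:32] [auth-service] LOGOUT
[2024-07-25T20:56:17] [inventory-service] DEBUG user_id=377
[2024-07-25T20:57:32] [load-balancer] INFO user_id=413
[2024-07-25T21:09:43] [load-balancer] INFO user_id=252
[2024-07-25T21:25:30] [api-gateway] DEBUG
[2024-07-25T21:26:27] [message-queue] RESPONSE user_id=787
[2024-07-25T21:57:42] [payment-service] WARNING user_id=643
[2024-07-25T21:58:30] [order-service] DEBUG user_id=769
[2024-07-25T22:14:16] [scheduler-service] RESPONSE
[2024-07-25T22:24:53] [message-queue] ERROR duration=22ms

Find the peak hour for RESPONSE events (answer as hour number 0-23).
14

To find the peak hour:

1. Group all RESPONSE events by hour
2. Count events in each hour
3. Find hour with maximum count
4. Peak hour: 14 (with 4 events)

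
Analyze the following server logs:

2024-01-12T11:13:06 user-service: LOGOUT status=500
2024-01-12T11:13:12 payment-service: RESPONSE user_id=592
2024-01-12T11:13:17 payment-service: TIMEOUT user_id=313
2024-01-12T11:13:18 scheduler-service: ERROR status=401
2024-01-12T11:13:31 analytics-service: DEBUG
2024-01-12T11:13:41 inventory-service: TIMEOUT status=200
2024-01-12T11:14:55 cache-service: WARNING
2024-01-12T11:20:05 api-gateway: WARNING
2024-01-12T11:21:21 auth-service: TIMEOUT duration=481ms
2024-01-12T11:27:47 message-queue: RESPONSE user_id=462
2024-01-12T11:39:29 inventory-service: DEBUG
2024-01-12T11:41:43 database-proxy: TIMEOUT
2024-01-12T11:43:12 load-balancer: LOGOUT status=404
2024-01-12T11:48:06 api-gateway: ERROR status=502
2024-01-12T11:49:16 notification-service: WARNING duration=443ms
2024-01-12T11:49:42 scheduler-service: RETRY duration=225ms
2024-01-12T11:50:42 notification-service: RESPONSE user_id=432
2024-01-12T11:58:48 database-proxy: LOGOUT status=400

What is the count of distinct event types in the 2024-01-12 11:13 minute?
5

To count unique event types:

1. Filter events in the minute starting at 2024-01-12 11:13
2. Extract event types from matching entries
3. Count unique types: 5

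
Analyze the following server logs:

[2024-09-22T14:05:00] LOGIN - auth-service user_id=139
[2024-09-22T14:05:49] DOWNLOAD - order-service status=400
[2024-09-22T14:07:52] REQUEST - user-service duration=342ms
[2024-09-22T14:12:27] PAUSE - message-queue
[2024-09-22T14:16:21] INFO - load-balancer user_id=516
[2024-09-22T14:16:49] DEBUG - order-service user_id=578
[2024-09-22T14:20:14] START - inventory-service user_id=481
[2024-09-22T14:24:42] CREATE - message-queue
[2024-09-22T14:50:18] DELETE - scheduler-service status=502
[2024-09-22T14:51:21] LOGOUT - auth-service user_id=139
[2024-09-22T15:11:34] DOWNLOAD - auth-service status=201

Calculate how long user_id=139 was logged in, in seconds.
2781

To calculate session duration:

1. Find LOGIN event for user_id=139: 2024-09-22T14:05:00
2. Find LOGOUT event for user_id=139: 2024-09-22T14:51:21
3. Session duration: 2024-09-22T14:51:21 - 2024-09-22T14:05:00 = 2781 seconds (46 minutes)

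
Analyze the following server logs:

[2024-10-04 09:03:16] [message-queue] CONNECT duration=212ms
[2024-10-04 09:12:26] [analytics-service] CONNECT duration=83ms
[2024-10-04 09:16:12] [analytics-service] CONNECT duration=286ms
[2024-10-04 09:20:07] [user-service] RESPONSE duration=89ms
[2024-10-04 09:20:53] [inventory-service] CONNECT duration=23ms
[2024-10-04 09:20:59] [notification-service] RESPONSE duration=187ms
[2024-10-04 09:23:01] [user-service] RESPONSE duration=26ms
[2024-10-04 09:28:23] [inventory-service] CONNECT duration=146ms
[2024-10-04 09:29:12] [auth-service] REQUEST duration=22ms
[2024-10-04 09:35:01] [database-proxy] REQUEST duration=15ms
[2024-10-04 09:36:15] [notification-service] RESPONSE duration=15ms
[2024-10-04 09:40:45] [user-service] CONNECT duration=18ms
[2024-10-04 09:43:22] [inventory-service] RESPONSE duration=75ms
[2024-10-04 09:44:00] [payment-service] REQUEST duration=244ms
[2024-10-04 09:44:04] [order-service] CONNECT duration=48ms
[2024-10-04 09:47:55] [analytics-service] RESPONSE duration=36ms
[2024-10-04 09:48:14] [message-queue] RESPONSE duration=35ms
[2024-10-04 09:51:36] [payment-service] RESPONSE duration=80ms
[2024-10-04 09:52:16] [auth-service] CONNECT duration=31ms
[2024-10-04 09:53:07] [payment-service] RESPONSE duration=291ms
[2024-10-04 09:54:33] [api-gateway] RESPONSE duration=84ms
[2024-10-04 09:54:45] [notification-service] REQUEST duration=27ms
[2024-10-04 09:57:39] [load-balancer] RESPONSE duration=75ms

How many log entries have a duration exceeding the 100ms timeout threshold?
6

To count timeouts:

1. Threshold: 100ms
2. Extract duration from each log entry
3. Count entries where duration > 100
4. Timeout count: 6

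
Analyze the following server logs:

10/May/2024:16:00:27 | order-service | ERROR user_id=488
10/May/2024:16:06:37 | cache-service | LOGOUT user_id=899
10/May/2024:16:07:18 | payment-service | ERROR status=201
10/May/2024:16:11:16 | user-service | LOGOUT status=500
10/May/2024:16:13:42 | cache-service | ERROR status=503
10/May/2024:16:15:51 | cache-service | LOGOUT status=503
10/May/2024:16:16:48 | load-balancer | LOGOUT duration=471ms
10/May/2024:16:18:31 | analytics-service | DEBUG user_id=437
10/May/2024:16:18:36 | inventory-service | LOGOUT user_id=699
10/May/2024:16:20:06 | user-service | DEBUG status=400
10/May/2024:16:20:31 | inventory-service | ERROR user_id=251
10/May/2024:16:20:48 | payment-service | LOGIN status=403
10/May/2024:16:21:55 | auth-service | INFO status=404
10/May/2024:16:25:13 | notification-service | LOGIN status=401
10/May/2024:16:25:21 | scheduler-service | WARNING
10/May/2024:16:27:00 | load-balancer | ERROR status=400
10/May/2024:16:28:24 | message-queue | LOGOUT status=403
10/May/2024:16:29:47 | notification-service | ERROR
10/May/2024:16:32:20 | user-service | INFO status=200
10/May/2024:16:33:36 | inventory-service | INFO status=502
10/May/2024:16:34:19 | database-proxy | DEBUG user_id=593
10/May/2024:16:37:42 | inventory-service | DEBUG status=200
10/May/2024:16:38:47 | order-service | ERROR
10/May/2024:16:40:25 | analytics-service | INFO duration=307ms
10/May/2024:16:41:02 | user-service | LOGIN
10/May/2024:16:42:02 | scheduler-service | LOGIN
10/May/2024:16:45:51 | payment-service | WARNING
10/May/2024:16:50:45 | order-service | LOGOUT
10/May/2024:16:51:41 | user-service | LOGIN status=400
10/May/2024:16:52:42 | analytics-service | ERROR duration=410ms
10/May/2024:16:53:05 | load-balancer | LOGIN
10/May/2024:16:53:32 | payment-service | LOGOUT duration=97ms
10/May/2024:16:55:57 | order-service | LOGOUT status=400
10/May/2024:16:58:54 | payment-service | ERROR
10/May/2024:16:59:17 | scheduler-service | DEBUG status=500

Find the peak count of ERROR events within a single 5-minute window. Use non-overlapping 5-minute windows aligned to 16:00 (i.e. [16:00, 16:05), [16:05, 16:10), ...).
2

To find the burst window:

1. Divide the log period into non-overlapping 5-minute windows starting at 16:00
2. Count ERROR events in each window
3. Find the window with maximum count
4. Maximum events in a window: 2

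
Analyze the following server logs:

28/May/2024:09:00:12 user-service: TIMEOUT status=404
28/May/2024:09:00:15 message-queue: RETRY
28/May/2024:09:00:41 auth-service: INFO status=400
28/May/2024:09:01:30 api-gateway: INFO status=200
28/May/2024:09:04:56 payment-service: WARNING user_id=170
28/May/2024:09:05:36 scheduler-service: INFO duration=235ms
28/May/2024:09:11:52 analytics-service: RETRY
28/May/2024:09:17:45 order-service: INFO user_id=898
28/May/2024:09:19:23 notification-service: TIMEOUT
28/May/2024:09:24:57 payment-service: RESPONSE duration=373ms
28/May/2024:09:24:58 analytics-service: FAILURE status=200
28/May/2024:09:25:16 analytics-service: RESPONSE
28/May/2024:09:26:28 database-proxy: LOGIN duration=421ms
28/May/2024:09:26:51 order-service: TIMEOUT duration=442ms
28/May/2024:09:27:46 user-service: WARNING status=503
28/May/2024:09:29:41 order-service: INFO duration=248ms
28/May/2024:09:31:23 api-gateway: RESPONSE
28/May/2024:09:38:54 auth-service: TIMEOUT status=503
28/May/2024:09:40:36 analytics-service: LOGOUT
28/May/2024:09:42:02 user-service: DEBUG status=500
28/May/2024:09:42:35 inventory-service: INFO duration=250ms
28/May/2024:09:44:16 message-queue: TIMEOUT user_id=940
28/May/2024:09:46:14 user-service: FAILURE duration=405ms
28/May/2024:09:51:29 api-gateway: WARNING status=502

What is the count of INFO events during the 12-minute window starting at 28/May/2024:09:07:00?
1

To count events in the time window:

1. Window boundaries: 28/May/2024:09:07:00 to 28/May/2024:09:19:00
2. Filter for INFO events within this window
3. Count matching events: 1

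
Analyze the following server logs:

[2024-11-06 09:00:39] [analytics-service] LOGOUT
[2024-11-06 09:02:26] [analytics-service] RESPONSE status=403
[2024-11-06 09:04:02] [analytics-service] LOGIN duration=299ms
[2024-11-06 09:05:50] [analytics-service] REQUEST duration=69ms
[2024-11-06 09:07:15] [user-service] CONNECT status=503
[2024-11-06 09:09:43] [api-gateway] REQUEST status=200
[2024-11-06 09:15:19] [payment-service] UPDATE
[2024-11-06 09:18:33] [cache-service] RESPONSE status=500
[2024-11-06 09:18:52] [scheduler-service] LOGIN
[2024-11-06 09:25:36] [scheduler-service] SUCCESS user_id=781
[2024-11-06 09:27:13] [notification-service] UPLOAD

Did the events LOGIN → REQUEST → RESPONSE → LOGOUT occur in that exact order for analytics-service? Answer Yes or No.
No

To verify sequence order:

1. Find all events in sequence LOGIN → REQUEST → RESPONSE → LOGOUT for analytics-service
2. Extract their timestamps
3. Check if timestamps are in ascending order
4. Result: No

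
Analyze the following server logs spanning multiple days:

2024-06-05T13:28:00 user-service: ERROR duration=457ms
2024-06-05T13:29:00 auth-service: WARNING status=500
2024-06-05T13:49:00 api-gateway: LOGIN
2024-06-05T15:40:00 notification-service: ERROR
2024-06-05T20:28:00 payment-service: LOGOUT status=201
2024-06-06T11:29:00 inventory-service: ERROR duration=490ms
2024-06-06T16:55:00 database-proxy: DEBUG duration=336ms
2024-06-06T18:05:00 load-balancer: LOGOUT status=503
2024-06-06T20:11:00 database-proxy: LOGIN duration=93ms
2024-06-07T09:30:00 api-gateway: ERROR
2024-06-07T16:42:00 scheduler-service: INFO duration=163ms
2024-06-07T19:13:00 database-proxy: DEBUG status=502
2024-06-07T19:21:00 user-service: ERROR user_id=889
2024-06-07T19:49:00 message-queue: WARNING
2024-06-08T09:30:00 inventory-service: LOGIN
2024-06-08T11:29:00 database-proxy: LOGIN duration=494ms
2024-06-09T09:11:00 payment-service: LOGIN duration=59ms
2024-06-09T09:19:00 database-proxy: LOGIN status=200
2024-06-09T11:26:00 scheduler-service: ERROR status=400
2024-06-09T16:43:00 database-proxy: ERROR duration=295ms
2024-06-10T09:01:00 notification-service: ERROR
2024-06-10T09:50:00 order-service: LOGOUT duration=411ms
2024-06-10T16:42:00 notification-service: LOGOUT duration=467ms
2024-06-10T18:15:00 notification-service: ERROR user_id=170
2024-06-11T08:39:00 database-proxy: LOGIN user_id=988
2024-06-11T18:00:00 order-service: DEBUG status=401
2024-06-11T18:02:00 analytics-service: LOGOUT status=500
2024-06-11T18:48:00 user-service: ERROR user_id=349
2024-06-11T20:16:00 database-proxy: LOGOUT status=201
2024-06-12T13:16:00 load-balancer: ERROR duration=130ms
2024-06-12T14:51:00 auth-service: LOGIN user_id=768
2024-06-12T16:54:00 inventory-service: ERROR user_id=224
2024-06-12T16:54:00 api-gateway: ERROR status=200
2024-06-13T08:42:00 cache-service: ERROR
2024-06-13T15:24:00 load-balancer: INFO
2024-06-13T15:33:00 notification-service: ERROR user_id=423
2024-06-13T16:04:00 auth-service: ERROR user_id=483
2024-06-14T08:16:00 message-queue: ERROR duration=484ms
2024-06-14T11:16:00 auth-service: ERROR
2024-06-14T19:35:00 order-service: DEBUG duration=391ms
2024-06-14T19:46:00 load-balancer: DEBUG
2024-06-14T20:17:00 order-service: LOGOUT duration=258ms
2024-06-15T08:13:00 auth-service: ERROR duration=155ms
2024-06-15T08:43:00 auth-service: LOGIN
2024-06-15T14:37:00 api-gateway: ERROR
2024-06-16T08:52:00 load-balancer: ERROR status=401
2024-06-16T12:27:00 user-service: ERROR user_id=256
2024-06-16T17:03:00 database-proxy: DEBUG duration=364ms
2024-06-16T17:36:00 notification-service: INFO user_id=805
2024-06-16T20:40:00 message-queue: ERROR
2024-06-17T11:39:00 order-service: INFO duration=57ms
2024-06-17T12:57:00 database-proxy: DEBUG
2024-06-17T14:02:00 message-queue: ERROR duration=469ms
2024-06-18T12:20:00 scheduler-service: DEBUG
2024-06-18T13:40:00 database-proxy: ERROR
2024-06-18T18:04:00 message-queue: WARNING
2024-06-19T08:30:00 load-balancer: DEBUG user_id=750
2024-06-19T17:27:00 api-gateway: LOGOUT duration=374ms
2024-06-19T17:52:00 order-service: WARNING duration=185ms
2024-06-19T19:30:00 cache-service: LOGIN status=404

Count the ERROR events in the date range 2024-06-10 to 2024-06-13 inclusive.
9

To filter by date range:

1. Date range: 2024-06-10 through 2024-06-13, both dates inclusive
2. Filter for ERROR events whose date falls in this range
3. Count matching events: 9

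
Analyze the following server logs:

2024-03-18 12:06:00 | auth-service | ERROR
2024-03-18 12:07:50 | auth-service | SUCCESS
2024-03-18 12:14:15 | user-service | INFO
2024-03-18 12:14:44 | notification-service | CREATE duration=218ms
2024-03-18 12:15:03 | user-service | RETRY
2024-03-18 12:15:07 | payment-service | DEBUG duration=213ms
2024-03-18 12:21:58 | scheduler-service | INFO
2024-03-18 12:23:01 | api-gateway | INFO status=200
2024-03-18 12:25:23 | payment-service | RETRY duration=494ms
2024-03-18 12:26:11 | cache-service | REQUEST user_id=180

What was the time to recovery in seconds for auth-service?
110

To calculate recovery time:

1. Find ERROR event for auth-service: 2024-03-18 12:06:00
2. Find next SUCCESS event for auth-service: 2024-03-18 12:07:50
3. Recovery time: 2024-03-18 12:07:50 - 2024-03-18 12:06:00 = 110 seconds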